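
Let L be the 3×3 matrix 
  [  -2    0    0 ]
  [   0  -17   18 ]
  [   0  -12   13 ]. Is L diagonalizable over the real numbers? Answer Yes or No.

Characteristic polynomial: p(t) = t^3 + 6t^2 + 3t - 10 = (t - 1)(t + 2)(t + 5).
All 3 eigenvalues are distinct, so L is diagonalizable.

Yes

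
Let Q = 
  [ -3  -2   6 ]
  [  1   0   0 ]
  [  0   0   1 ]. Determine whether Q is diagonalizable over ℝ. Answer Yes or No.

Yes

Characteristic polynomial: p(μ) = μ^3 + 2μ^2 - μ - 2 = (μ - 1)(μ + 1)(μ + 2).
All 3 eigenvalues are distinct, so Q is diagonalizable.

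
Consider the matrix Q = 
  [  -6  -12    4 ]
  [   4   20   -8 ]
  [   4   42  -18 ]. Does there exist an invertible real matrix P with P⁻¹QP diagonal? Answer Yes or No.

Yes

Characteristic polynomial: p(s) = s^3 + 4s^2 - 4s - 16 = (s - 2)(s + 2)(s + 4).
All 3 eigenvalues are distinct, so Q is diagonalizable.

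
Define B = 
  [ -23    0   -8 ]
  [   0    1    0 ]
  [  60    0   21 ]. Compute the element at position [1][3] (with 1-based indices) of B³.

-56

Characteristic polynomial: r^3 + r^2 - 5r + 3 = (r - 1)^2(r + 3), so the eigenvalues are -3, 1, 1.
r=1: eigenvector (0, 1, 0).
r=-3: eigenvector (2, 0, -5).
r=1: eigenvector (-1, 0, 3).
P = [[0, 2, -1], [1, 0, 0], [0, -5, 3]], D = diag(1, -3, 1), P⁻¹ = [[0, 1, 0], [3, 0, 1], [5, 0, 2]].
B³ = P·diag(1, -27, 1)·P⁻¹ = [[-167, 0, -56], [0, 1, 0], [420, 0, 141]].
The requested entry is -56.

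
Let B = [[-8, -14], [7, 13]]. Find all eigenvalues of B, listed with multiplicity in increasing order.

-1, 6

Characteristic polynomial: p(λ) = λ^2 - 5λ - 6 = (λ - 6)(λ + 1).
Roots (with multiplicity): -1, 6.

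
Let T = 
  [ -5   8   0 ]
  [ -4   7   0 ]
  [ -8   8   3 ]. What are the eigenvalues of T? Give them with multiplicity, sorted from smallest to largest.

-1, 3, 3

Characteristic polynomial: p(μ) = μ^3 - 5μ^2 + 3μ + 9 = (μ - 3)^2(μ + 1).
Roots (with multiplicity): -1, 3, 3.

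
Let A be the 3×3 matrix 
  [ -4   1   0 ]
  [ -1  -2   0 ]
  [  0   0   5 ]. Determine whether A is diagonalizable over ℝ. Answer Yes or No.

Characteristic polynomial: p(t) = t^3 + t^2 - 21t - 45 = (t - 5)(t + 3)^2.
t = -3 has algebraic multiplicity 2; rank(A + 3I) = 2, so geometric multiplicity = 1.
Geometric multiplicity < algebraic multiplicity, so A is not diagonalizable.

No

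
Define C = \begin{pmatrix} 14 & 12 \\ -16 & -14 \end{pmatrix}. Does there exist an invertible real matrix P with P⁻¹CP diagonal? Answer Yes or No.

Characteristic polynomial: p(s) = s^2 - 4 = (s - 2)(s + 2).
All 2 eigenvalues are distinct, so C is diagonalizable.

Yes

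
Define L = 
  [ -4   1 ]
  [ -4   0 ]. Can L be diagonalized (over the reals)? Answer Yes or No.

No

Characteristic polynomial: p(λ) = λ^2 + 4λ + 4 = (λ + 2)^2.
λ = -2 has algebraic multiplicity 2; rank(L + 2I) = 1, so geometric multiplicity = 1.
Geometric multiplicity < algebraic multiplicity, so L is not diagonalizable.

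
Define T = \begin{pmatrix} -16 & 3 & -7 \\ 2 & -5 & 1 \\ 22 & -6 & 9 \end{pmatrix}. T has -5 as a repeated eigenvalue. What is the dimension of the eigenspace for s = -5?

T + 5I = [[-11, 3, -7], [2, 0, 1], [22, -6, 14]].
This matrix has rank 2, so its null space has dimension 3 − 2 = 1.

1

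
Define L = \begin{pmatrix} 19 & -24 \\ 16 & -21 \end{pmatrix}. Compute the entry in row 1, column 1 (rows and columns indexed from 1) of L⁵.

Characteristic polynomial: s^2 + 2s - 15 = (s - 3)(s + 5), so the eigenvalues are -5, 3.
s=-5: eigenvector (1, 1).
s=3: eigenvector (3, 2).
P = [[1, 3], [1, 2]], D = diag(-5, 3), P⁻¹ = [[-2, 3], [1, -1]].
L⁵ = P·diag(-3125, 243)·P⁻¹ = [[6979, -10104], [6736, -9861]].
The requested entry is 6979.

6979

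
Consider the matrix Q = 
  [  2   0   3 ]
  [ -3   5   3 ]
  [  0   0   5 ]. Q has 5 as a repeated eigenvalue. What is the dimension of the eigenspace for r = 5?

Q − 5I = [[-3, 0, 3], [-3, 0, 3], [0, 0, 0]].
This matrix has rank 1, so its null space has dimension 3 − 1 = 2.

2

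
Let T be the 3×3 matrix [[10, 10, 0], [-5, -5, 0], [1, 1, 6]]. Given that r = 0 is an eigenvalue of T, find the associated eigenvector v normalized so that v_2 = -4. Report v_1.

4

T = [[10, 10, 0], [-5, -5, 0], [1, 1, 6]].
Solving (T)v = 0 gives the eigenspace spanned by (4, -4, 0).
With v_2 = -4, v = (4, -4, 0), so v_1 = 4.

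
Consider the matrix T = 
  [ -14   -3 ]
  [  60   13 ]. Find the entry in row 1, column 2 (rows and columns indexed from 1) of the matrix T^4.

15

Characteristic polynomial: μ^2 + μ - 2 = (μ - 1)(μ + 2), so the eigenvalues are -2, 1.
μ=1: eigenvector (1, -5).
μ=-2: eigenvector (1, -4).
P = [[1, 1], [-5, -4]], D = diag(1, -2), P⁻¹ = [[-4, -1], [5, 1]].
T⁴ = P·diag(1, 16)·P⁻¹ = [[76, 15], [-300, -59]].
The requested entry is 15.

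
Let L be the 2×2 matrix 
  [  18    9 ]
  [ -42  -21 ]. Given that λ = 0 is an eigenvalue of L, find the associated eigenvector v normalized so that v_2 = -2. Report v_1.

L = [[18, 9], [-42, -21]].
Solving (L)v = 0 gives the eigenspace spanned by (1, -2).
With v_2 = -2, v = (1, -2), so v_1 = 1.

1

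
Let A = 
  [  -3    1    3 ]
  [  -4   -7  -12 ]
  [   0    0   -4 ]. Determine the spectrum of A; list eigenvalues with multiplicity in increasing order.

Characteristic polynomial: p(r) = r^3 + 14r^2 + 65r + 100 = (r + 4)(r + 5)^2.
Roots (with multiplicity): -5, -5, -4.

-5, -5, -4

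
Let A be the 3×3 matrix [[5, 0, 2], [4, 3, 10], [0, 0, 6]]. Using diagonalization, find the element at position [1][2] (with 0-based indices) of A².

98

Characteristic polynomial: s^3 - 14s^2 + 63s - 90 = (s - 6)(s - 5)(s - 3), so the eigenvalues are 3, 5, 6.
s=6: eigenvector (2, 6, 1).
s=3: eigenvector (0, 1, 0).
s=5: eigenvector (1, 2, 0).
P = [[2, 0, 1], [6, 1, 2], [1, 0, 0]], D = diag(6, 3, 5), P⁻¹ = [[0, 0, 1], [-2, 1, -2], [1, 0, -2]].
A² = P·diag(36, 9, 25)·P⁻¹ = [[25, 0, 22], [32, 9, 98], [0, 0, 36]].
The requested entry is 98.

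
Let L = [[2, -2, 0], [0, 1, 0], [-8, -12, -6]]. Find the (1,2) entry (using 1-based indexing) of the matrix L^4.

-30

Characteristic polynomial: λ^3 + 3λ^2 - 16λ + 12 = (λ - 2)(λ - 1)(λ + 6), so the eigenvalues are -6, 1, 2.
λ=2: eigenvector (1, 0, -1).
λ=1: eigenvector (2, 1, -4).
λ=-6: eigenvector (0, 0, 1).
P = [[1, 2, 0], [0, 1, 0], [-1, -4, 1]], D = diag(2, 1, -6), P⁻¹ = [[1, -2, 0], [0, 1, 0], [1, 2, 1]].
L⁴ = P·diag(16, 1, 1296)·P⁻¹ = [[16, -30, 0], [0, 1, 0], [1280, 2620, 1296]].
The requested entry is -30.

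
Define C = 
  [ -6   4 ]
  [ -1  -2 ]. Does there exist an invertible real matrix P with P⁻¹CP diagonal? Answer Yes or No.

No

Characteristic polynomial: p(μ) = μ^2 + 8μ + 16 = (μ + 4)^2.
μ = -4 has algebraic multiplicity 2; rank(C + 4I) = 1, so geometric multiplicity = 1.
Geometric multiplicity < algebraic multiplicity, so C is not diagonalizable.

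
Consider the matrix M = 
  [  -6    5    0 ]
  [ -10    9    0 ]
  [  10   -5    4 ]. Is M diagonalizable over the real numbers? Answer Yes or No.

Characteristic polynomial: p(μ) = μ^3 - 7μ^2 + 8μ + 16 = (μ - 4)^2(μ + 1).
μ = 4 has algebraic multiplicity 2; rank(M − 4I) = 1, so geometric multiplicity = 2.
Every eigenvalue has geometric = algebraic multiplicity, so M is diagonalizable.

Yes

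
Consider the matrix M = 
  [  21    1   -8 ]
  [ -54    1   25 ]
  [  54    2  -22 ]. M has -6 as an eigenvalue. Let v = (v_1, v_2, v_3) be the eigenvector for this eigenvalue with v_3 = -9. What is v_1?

-3

M + 6I = [[27, 1, -8], [-54, 7, 25], [54, 2, -16]].
Solving (M + 6I)v = 0 gives the eigenspace spanned by (-3, 9, -9).
With v_3 = -9, v = (-3, 9, -9), so v_1 = -3.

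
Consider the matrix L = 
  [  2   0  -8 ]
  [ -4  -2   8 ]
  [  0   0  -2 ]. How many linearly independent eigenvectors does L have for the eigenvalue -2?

L + 2I = [[4, 0, -8], [-4, 0, 8], [0, 0, 0]].
This matrix has rank 1, so its null space has dimension 3 − 1 = 2.

2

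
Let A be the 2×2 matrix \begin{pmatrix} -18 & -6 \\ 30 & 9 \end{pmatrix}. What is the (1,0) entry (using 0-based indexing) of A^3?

1890

Characteristic polynomial: s^2 + 9s + 18 = (s + 3)(s + 6), so the eigenvalues are -6, -3.
s=-6: eigenvector (1, -2).
s=-3: eigenvector (-2, 5).
P = [[1, -2], [-2, 5]], D = diag(-6, -3), P⁻¹ = [[5, 2], [2, 1]].
A³ = P·diag(-216, -27)·P⁻¹ = [[-972, -378], [1890, 729]].
The requested entry is 1890.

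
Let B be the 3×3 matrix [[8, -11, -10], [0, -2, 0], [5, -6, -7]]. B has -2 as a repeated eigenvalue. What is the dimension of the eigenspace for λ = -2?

1

B + 2I = [[10, -11, -10], [0, 0, 0], [5, -6, -5]].
This matrix has rank 2, so its null space has dimension 3 − 2 = 1.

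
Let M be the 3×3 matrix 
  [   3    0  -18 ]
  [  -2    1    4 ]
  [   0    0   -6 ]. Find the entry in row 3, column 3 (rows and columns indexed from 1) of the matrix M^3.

-216

Characteristic polynomial: s^3 + 2s^2 - 21s + 18 = (s - 3)(s - 1)(s + 6), so the eigenvalues are -6, 1, 3.
s=3: eigenvector (1, -1, 0).
s=1: eigenvector (0, 1, 0).
s=-6: eigenvector (2, 0, 1).
P = [[1, 0, 2], [-1, 1, 0], [0, 0, 1]], D = diag(3, 1, -6), P⁻¹ = [[1, 0, -2], [1, 1, -2], [0, 0, 1]].
M³ = P·diag(27, 1, -216)·P⁻¹ = [[27, 0, -486], [-26, 1, 52], [0, 0, -216]].
The requested entry is -216.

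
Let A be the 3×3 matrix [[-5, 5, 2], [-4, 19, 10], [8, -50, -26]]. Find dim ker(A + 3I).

A + 3I = [[-2, 5, 2], [-4, 22, 10], [8, -50, -23]].
This matrix has rank 2, so its null space has dimension 3 − 2 = 1.

1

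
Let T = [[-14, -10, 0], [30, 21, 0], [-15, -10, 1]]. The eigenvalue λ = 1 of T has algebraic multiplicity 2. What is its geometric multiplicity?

2

T − 1I = [[-15, -10, 0], [30, 20, 0], [-15, -10, 0]].
This matrix has rank 1, so its null space has dimension 3 − 1 = 2.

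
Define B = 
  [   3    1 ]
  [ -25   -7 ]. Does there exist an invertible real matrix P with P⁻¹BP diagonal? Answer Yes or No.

Characteristic polynomial: p(λ) = λ^2 + 4λ + 4 = (λ + 2)^2.
λ = -2 has algebraic multiplicity 2; rank(B + 2I) = 1, so geometric multiplicity = 1.
Geometric multiplicity < algebraic multiplicity, so B is not diagonalizable.

No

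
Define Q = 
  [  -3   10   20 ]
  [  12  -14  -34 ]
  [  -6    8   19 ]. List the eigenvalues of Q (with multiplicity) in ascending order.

-3, 2, 3

Characteristic polynomial: p(λ) = λ^3 - 2λ^2 - 9λ + 18 = (λ - 3)(λ - 2)(λ + 3).
Roots (with multiplicity): -3, 2, 3.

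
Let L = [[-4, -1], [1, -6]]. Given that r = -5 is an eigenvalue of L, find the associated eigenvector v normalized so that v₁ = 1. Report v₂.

L + 5I = [[1, -1], [1, -1]].
Solving (L + 5I)v = 0 gives the eigenspace spanned by (1, 1).
With v₁ = 1, v = (1, 1), so v₂ = 1.

1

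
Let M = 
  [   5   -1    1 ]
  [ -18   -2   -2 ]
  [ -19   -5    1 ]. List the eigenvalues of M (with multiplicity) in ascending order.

-4, 4, 4

Characteristic polynomial: p(s) = s^3 - 4s^2 - 16s + 64 = (s - 4)^2(s + 4).
Roots (with multiplicity): -4, 4, 4.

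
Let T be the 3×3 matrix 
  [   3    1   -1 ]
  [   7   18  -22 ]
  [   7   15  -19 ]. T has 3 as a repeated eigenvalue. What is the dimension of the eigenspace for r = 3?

1

T − 3I = [[0, 1, -1], [7, 15, -22], [7, 15, -22]].
This matrix has rank 2, so its null space has dimension 3 − 2 = 1.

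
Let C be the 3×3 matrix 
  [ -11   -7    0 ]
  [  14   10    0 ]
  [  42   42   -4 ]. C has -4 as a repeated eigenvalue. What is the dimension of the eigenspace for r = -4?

C + 4I = [[-7, -7, 0], [14, 14, 0], [42, 42, 0]].
This matrix has rank 1, so its null space has dimension 3 − 1 = 2.

2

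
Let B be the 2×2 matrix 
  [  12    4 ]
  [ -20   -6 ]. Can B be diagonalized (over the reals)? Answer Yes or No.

Yes

Characteristic polynomial: p(λ) = λ^2 - 6λ + 8 = (λ - 4)(λ - 2).
All 2 eigenvalues are distinct, so B is diagonalizable.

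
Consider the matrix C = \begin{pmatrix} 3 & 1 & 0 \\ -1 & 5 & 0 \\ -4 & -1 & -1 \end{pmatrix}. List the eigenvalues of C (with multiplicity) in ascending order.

Characteristic polynomial: p(r) = r^3 - 7r^2 + 8r + 16 = (r - 4)^2(r + 1).
Roots (with multiplicity): -1, 4, 4.

-1, 4, 4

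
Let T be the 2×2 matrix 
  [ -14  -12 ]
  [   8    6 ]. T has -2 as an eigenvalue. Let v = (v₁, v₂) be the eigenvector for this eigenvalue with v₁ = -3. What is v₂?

T + 2I = [[-12, -12], [8, 8]].
Solving (T + 2I)v = 0 gives the eigenspace spanned by (-3, 3).
With v₁ = -3, v = (-3, 3), so v₂ = 3.

3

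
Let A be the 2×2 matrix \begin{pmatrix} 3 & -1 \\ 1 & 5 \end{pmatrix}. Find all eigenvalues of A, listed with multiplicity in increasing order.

Characteristic polynomial: p(λ) = λ^2 - 8λ + 16 = (λ - 4)^2.
Roots (with multiplicity): 4, 4.

4, 4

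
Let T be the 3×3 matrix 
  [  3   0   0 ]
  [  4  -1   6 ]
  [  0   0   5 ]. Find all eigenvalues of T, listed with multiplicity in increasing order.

Characteristic polynomial: p(λ) = λ^3 - 7λ^2 + 7λ + 15 = (λ - 5)(λ - 3)(λ + 1).
Roots (with multiplicity): -1, 3, 5.

-1, 3, 5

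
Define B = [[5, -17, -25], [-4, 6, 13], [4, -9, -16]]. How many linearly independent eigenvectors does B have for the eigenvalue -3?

B + 3I = [[8, -17, -25], [-4, 9, 13], [4, -9, -13]].
This matrix has rank 2, so its null space has dimension 3 − 2 = 1.

1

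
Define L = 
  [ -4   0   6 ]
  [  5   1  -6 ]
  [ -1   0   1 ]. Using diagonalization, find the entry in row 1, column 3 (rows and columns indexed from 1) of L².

Characteristic polynomial: λ^3 + 2λ^2 - λ - 2 = (λ - 1)(λ + 1)(λ + 2), so the eigenvalues are -2, -1, 1.
λ=-2: eigenvector (3, -3, 1).
λ=1: eigenvector (0, 1, 0).
λ=-1: eigenvector (2, -2, 1).
P = [[3, 0, 2], [-3, 1, -2], [1, 0, 1]], D = diag(-2, 1, -1), P⁻¹ = [[1, 0, -2], [1, 1, 0], [-1, 0, 3]].
L² = P·diag(4, 1, 1)·P⁻¹ = [[10, 0, -18], [-9, 1, 18], [3, 0, -5]].
The requested entry is -18.

-18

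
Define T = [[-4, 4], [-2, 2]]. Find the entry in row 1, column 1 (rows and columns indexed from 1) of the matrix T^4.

32

Characteristic polynomial: r^2 + 2r = r(r + 2), so the eigenvalues are -2, 0.
r=-2: eigenvector (2, 1).
r=0: eigenvector (-1, -1).
P = [[2, -1], [1, -1]], D = diag(-2, 0), P⁻¹ = [[1, -1], [1, -2]].
T⁴ = P·diag(16, 0)·P⁻¹ = [[32, -32], [16, -16]].
The requested entry is 32.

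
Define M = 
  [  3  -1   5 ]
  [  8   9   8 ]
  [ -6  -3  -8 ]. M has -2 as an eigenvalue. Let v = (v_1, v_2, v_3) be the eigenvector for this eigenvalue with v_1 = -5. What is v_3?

5

M + 2I = [[5, -1, 5], [8, 11, 8], [-6, -3, -6]].
Solving (M + 2I)v = 0 gives the eigenspace spanned by (-5, 0, 5).
With v_1 = -5, v = (-5, 0, 5), so v_3 = 5.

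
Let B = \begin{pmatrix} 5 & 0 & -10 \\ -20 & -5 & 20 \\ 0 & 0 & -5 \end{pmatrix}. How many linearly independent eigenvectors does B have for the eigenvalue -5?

B + 5I = [[10, 0, -10], [-20, 0, 20], [0, 0, 0]].
This matrix has rank 1, so its null space has dimension 3 − 1 = 2.

2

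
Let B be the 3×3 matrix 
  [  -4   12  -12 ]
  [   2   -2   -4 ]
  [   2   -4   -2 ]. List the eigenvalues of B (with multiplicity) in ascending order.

Characteristic polynomial: p(λ) = λ^3 + 8λ^2 + 4λ - 48 = (λ - 2)(λ + 4)(λ + 6).
Roots (with multiplicity): -6, -4, 2.

-6, -4, 2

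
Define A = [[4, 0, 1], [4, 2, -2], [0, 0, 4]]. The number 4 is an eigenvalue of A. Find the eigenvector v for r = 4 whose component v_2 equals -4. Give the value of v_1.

-2

A − 4I = [[0, 0, 1], [4, -2, -2], [0, 0, 0]].
Solving (A − 4I)v = 0 gives the eigenspace spanned by (-2, -4, 0).
With v_2 = -4, v = (-2, -4, 0), so v_1 = -2.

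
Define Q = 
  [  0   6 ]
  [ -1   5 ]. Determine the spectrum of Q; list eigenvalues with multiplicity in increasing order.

2, 3

Characteristic polynomial: p(s) = s^2 - 5s + 6 = (s - 3)(s - 2).
Roots (with multiplicity): 2, 3.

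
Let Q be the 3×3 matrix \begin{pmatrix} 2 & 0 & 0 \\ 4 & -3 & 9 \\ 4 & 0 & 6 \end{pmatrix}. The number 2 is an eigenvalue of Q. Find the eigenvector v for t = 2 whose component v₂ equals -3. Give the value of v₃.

-3

Q − 2I = [[0, 0, 0], [4, -5, 9], [4, 0, 4]].
Solving (Q − 2I)v = 0 gives the eigenspace spanned by (3, -3, -3).
With v₂ = -3, v = (3, -3, -3), so v₃ = -3.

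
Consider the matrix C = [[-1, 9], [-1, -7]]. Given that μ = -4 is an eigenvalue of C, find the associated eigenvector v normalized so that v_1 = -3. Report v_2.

1

C + 4I = [[3, 9], [-1, -3]].
Solving (C + 4I)v = 0 gives the eigenspace spanned by (-3, 1).
With v_1 = -3, v = (-3, 1), so v_2 = 1.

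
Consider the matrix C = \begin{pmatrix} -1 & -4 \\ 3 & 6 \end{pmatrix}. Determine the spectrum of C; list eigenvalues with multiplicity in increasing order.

Characteristic polynomial: p(s) = s^2 - 5s + 6 = (s - 3)(s - 2).
Roots (with multiplicity): 2, 3.

2, 3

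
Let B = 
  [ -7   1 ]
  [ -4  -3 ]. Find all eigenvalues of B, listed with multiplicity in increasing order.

-5, -5

Characteristic polynomial: p(μ) = μ^2 + 10μ + 25 = (μ + 5)^2.
Roots (with multiplicity): -5, -5.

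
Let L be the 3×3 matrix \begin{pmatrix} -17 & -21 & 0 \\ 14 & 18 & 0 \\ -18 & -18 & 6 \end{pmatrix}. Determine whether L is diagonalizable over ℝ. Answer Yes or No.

Yes

Characteristic polynomial: p(s) = s^3 - 7s^2 - 6s + 72 = (s - 6)(s - 4)(s + 3).
All 3 eigenvalues are distinct, so L is diagonalizable.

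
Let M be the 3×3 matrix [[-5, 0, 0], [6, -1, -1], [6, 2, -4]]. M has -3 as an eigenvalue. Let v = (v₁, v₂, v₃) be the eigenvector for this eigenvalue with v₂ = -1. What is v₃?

M + 3I = [[-2, 0, 0], [6, 2, -1], [6, 2, -1]].
Solving (M + 3I)v = 0 gives the eigenspace spanned by (0, -1, -2).
With v₂ = -1, v = (0, -1, -2), so v₃ = -2.

-2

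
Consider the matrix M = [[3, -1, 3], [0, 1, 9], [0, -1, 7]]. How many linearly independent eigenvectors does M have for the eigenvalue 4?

1

M − 4I = [[-1, -1, 3], [0, -3, 9], [0, -1, 3]].
This matrix has rank 2, so its null space has dimension 3 − 2 = 1.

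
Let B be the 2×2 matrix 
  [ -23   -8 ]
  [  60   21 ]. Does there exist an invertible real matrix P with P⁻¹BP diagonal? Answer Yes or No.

Yes

Characteristic polynomial: p(λ) = λ^2 + 2λ - 3 = (λ - 1)(λ + 3).
All 2 eigenvalues are distinct, so B is diagonalizable.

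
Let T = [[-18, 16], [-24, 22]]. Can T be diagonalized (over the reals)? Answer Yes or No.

Characteristic polynomial: p(λ) = λ^2 - 4λ - 12 = (λ - 6)(λ + 2).
All 2 eigenvalues are distinct, so T is diagonalizable.

Yes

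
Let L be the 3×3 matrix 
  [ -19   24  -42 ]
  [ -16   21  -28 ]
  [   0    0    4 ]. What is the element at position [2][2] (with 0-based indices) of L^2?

16

Characteristic polynomial: μ^3 - 6μ^2 - 7μ + 60 = (μ - 5)(μ - 4)(μ + 3), so the eigenvalues are -3, 4, 5.
μ=-3: eigenvector (3, 2, 0).
μ=5: eigenvector (1, 1, 0).
μ=4: eigenvector (-6, -4, 1).
P = [[3, 1, -6], [2, 1, -4], [0, 0, 1]], D = diag(-3, 5, 4), P⁻¹ = [[1, -1, 2], [-2, 3, 0], [0, 0, 1]].
L² = P·diag(9, 25, 16)·P⁻¹ = [[-23, 48, -42], [-32, 57, -28], [0, 0, 16]].
The requested entry is 16.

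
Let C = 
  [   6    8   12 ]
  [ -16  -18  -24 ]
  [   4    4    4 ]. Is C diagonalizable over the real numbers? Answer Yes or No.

Characteristic polynomial: p(r) = r^3 + 8r^2 + 20r + 16 = (r + 2)^2(r + 4).
r = -2 has algebraic multiplicity 2; rank(C + 2I) = 1, so geometric multiplicity = 2.
Every eigenvalue has geometric = algebraic multiplicity, so C is diagonalizable.

Yes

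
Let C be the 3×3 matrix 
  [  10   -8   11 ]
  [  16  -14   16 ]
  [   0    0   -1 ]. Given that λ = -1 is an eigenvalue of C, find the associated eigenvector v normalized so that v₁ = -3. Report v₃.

C + 1I = [[11, -8, 11], [16, -13, 16], [0, 0, 0]].
Solving (C + 1I)v = 0 gives the eigenspace spanned by (-3, 0, 3).
With v₁ = -3, v = (-3, 0, 3), so v₃ = 3.

3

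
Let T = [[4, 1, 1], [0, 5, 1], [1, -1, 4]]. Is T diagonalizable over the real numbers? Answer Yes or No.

No

Characteristic polynomial: p(r) = r^3 - 13r^2 + 56r - 80 = (r - 5)(r - 4)^2.
r = 4 has algebraic multiplicity 2; rank(T − 4I) = 2, so geometric multiplicity = 1.
Geometric multiplicity < algebraic multiplicity, so T is not diagonalizable.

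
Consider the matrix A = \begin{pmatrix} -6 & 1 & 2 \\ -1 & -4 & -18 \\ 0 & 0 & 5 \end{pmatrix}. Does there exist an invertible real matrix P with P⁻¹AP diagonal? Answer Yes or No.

Characteristic polynomial: p(μ) = μ^3 + 5μ^2 - 25μ - 125 = (μ - 5)(μ + 5)^2.
μ = -5 has algebraic multiplicity 2; rank(A + 5I) = 2, so geometric multiplicity = 1.
Geometric multiplicity < algebraic multiplicity, so A is not diagonalizable.

No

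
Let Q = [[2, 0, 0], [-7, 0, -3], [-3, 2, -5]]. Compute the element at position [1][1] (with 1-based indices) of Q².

4

Characteristic polynomial: s^3 + 3s^2 - 4s - 12 = (s - 2)(s + 2)(s + 3), so the eigenvalues are -3, -2, 2.
s=2: eigenvector (1, -2, -1).
s=-2: eigenvector (0, 3, 2).
s=-3: eigenvector (0, 1, 1).
P = [[1, 0, 0], [-2, 3, 1], [-1, 2, 1]], D = diag(2, -2, -3), P⁻¹ = [[1, 0, 0], [1, 1, -1], [-1, -2, 3]].
Q² = P·diag(4, 4, 9)·P⁻¹ = [[4, 0, 0], [-5, -6, 15], [-5, -10, 19]].
The requested entry is 4.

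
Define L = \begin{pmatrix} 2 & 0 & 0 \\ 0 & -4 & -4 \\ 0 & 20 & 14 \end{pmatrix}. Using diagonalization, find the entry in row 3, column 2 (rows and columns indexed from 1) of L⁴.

10400

Characteristic polynomial: μ^3 - 12μ^2 + 44μ - 48 = (μ - 6)(μ - 4)(μ - 2), so the eigenvalues are 2, 4, 6.
μ=2: eigenvector (1, 0, 0).
μ=4: eigenvector (0, 1, -2).
μ=6: eigenvector (0, -2, 5).
P = [[1, 0, 0], [0, 1, -2], [0, -2, 5]], D = diag(2, 4, 6), P⁻¹ = [[1, 0, 0], [0, 5, 2], [0, 2, 1]].
L⁴ = P·diag(16, 256, 1296)·P⁻¹ = [[16, 0, 0], [0, -3904, -2080], [0, 10400, 5456]].
The requested entry is 10400.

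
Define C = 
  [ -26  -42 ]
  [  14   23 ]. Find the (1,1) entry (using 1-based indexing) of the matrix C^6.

Characteristic polynomial: t^2 + 3t - 10 = (t - 2)(t + 5), so the eigenvalues are -5, 2.
t=2: eigenvector (-3, 2).
t=-5: eigenvector (-2, 1).
P = [[-3, -2], [2, 1]], D = diag(2, -5), P⁻¹ = [[1, 2], [-2, -3]].
C⁶ = P·diag(64, 15625)·P⁻¹ = [[62308, 93366], [-31122, -46619]].
The requested entry is 62308.

62308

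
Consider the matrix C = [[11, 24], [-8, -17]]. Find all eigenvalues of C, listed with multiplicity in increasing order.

-5, -1

Characteristic polynomial: p(λ) = λ^2 + 6λ + 5 = (λ + 1)(λ + 5).
Roots (with multiplicity): -5, -1.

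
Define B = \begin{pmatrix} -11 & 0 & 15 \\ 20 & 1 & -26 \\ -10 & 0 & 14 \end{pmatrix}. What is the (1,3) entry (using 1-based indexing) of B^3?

Characteristic polynomial: s^3 - 4s^2 - s + 4 = (s - 4)(s - 1)(s + 1), so the eigenvalues are -1, 1, 4.
s=1: eigenvector (0, 1, 0).
s=-1: eigenvector (3, -4, 2).
s=4: eigenvector (1, -2, 1).
P = [[0, 3, 1], [1, -4, -2], [0, 2, 1]], D = diag(1, -1, 4), P⁻¹ = [[0, 1, 2], [1, 0, -1], [-2, 0, 3]].
B³ = P·diag(1, -1, 64)·P⁻¹ = [[-131, 0, 195], [260, 1, -386], [-130, 0, 194]].
The requested entry is 195.

195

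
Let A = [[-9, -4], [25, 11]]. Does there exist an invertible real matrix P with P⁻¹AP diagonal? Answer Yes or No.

Characteristic polynomial: p(r) = r^2 - 2r + 1 = (r - 1)^2.
r = 1 has algebraic multiplicity 2; rank(A − 1I) = 1, so geometric multiplicity = 1.
Geometric multiplicity < algebraic multiplicity, so A is not diagonalizable.

No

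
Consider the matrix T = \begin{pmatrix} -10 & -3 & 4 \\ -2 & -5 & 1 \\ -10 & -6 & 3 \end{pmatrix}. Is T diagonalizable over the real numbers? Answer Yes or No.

No

Characteristic polynomial: p(s) = s^3 + 12s^2 + 45s + 50 = (s + 2)(s + 5)^2.
s = -5 has algebraic multiplicity 2; rank(T + 5I) = 2, so geometric multiplicity = 1.
Geometric multiplicity < algebraic multiplicity, so T is not diagonalizable.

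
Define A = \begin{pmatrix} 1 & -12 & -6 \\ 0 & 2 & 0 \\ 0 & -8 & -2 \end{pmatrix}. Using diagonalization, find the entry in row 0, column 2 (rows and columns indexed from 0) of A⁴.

Characteristic polynomial: s^3 - s^2 - 4s + 4 = (s - 2)(s - 1)(s + 2), so the eigenvalues are -2, 1, 2.
s=2: eigenvector (0, 1, -2).
s=1: eigenvector (1, 0, 0).
s=-2: eigenvector (2, 0, 1).
P = [[0, 1, 2], [1, 0, 0], [-2, 0, 1]], D = diag(2, 1, -2), P⁻¹ = [[0, 1, 0], [1, -4, -2], [0, 2, 1]].
A⁴ = P·diag(16, 1, 16)·P⁻¹ = [[1, 60, 30], [0, 16, 0], [0, 0, 16]].
The requested entry is 30.

30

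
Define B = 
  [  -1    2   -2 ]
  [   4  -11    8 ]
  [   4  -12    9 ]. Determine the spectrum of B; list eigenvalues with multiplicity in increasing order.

Characteristic polynomial: p(t) = t^3 + 3t^2 - t - 3 = (t - 1)(t + 1)(t + 3).
Roots (with multiplicity): -3, -1, 1.

-3, -1, 1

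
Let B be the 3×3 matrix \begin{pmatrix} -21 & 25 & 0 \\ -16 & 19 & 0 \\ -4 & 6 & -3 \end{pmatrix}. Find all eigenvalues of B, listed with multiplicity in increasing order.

-3, -1, -1

Characteristic polynomial: p(λ) = λ^3 + 5λ^2 + 7λ + 3 = (λ + 1)^2(λ + 3).
Roots (with multiplicity): -3, -1, -1.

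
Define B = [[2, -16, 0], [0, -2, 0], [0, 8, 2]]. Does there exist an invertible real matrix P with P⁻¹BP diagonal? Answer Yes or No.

Yes

Characteristic polynomial: p(μ) = μ^3 - 2μ^2 - 4μ + 8 = (μ - 2)^2(μ + 2).
μ = 2 has algebraic multiplicity 2; rank(B − 2I) = 1, so geometric multiplicity = 2.
Every eigenvalue has geometric = algebraic multiplicity, so B is diagonalizable.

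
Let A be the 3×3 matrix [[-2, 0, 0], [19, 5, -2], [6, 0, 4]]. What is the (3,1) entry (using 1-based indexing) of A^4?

240

Characteristic polynomial: μ^3 - 7μ^2 + 2μ + 40 = (μ - 5)(μ - 4)(μ + 2), so the eigenvalues are -2, 4, 5.
μ=-2: eigenvector (1, -3, -1).
μ=4: eigenvector (0, 2, 1).
μ=5: eigenvector (0, 1, 0).
P = [[1, 0, 0], [-3, 2, 1], [-1, 1, 0]], D = diag(-2, 4, 5), P⁻¹ = [[1, 0, 0], [1, 0, 1], [1, 1, -2]].
A⁴ = P·diag(16, 256, 625)·P⁻¹ = [[16, 0, 0], [1089, 625, -738], [240, 0, 256]].
The requested entry is 240.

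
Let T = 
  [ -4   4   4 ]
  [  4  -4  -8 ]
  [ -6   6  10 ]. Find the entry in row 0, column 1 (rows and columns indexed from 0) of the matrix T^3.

16

Characteristic polynomial: s^3 - 2s^2 - 8s = s(s - 4)(s + 2), so the eigenvalues are -2, 0, 4.
s=0: eigenvector (1, 1, 0).
s=4: eigenvector (0, 1, -1).
s=-2: eigenvector (-2, 0, -1).
P = [[1, 0, -2], [1, 1, 0], [0, -1, -1]], D = diag(0, 4, -2), P⁻¹ = [[-1, 2, 2], [1, -1, -2], [-1, 1, 1]].
T³ = P·diag(0, 64, -8)·P⁻¹ = [[-16, 16, 16], [64, -64, -128], [-72, 72, 136]].
The requested entry is 16.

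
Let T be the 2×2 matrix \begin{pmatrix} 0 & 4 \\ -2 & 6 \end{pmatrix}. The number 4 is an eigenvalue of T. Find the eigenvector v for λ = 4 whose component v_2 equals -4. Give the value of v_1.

-4

T − 4I = [[-4, 4], [-2, 2]].
Solving (T − 4I)v = 0 gives the eigenspace spanned by (-4, -4).
With v_2 = -4, v = (-4, -4), so v_1 = -4.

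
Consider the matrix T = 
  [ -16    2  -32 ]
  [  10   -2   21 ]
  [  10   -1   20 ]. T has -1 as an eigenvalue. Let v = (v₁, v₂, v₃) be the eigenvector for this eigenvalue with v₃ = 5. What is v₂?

T + 1I = [[-15, 2, -32], [10, -1, 21], [10, -1, 21]].
Solving (T + 1I)v = 0 gives the eigenspace spanned by (-10, 5, 5).
With v₃ = 5, v = (-10, 5, 5), so v₂ = 5.

5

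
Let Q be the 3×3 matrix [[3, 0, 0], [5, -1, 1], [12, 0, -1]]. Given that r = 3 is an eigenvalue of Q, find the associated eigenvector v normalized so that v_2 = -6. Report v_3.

Q − 3I = [[0, 0, 0], [5, -4, 1], [12, 0, -4]].
Solving (Q − 3I)v = 0 gives the eigenspace spanned by (-3, -6, -9).
With v_2 = -6, v = (-3, -6, -9), so v_3 = -9.

-9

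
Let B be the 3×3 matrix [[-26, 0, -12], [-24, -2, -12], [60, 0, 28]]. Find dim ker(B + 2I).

B + 2I = [[-24, 0, -12], [-24, 0, -12], [60, 0, 30]].
This matrix has rank 1, so its null space has dimension 3 − 1 = 2.

2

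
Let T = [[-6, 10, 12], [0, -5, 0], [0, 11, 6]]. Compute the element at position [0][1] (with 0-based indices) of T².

Characteristic polynomial: μ^3 + 5μ^2 - 36μ - 180 = (μ - 6)(μ + 5)(μ + 6), so the eigenvalues are -6, -5, 6.
μ=-6: eigenvector (1, 0, 0).
μ=-5: eigenvector (-2, 1, -1).
μ=6: eigenvector (1, 0, 1).
P = [[1, -2, 1], [0, 1, 0], [0, -1, 1]], D = diag(-6, -5, 6), P⁻¹ = [[1, 1, -1], [0, 1, 0], [0, 1, 1]].
T² = P·diag(36, 25, 36)·P⁻¹ = [[36, 22, 0], [0, 25, 0], [0, 11, 36]].
The requested entry is 22.

22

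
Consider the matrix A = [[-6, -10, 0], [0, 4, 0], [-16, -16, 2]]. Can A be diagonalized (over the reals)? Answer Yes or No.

Yes

Characteristic polynomial: p(μ) = μ^3 - 28μ + 48 = (μ - 4)(μ - 2)(μ + 6).
All 3 eigenvalues are distinct, so A is diagonalizable.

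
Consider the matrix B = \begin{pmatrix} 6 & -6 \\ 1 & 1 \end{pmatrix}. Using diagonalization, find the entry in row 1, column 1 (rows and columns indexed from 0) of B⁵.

Characteristic polynomial: r^2 - 7r + 12 = (r - 4)(r - 3), so the eigenvalues are 3, 4.
r=3: eigenvector (2, 1).
r=4: eigenvector (3, 1).
P = [[2, 3], [1, 1]], D = diag(3, 4), P⁻¹ = [[-1, 3], [1, -2]].
B⁵ = P·diag(243, 1024)·P⁻¹ = [[2586, -4686], [781, -1319]].
The requested entry is -1319.

-1319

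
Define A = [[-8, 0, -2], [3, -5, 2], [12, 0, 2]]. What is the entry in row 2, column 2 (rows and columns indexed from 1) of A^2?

Characteristic polynomial: t^3 + 11t^2 + 38t + 40 = (t + 2)(t + 4)(t + 5), so the eigenvalues are -5, -4, -2.
t=-4: eigenvector (1, -1, -2).
t=-5: eigenvector (0, 1, 0).
t=-2: eigenvector (-1, 1, 3).
P = [[1, 0, -1], [-1, 1, 1], [-2, 0, 3]], D = diag(-4, -5, -2), P⁻¹ = [[3, 0, 1], [1, 1, 0], [2, 0, 1]].
A² = P·diag(16, 25, 4)·P⁻¹ = [[40, 0, 12], [-15, 25, -12], [-72, 0, -20]].
The requested entry is 25.

25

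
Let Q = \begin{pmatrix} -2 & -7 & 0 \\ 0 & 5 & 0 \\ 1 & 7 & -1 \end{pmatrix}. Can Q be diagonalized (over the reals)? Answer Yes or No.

Yes

Characteristic polynomial: p(r) = r^3 - 2r^2 - 13r - 10 = (r - 5)(r + 1)(r + 2).
All 3 eigenvalues are distinct, so Q is diagonalizable.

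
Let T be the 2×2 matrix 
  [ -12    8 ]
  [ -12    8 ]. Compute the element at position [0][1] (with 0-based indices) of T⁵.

2048

Characteristic polynomial: s^2 + 4s = s(s + 4), so the eigenvalues are -4, 0.
s=0: eigenvector (2, 3).
s=-4: eigenvector (1, 1).
P = [[2, 1], [3, 1]], D = diag(0, -4), P⁻¹ = [[-1, 1], [3, -2]].
T⁵ = P·diag(0, -1024)·P⁻¹ = [[-3072, 2048], [-3072, 2048]].
The requested entry is 2048.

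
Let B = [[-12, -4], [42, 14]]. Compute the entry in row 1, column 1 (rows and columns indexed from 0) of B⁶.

448

Characteristic polynomial: s^2 - 2s = s(s - 2), so the eigenvalues are 0, 2.
s=0: eigenvector (1, -3).
s=2: eigenvector (-2, 7).
P = [[1, -2], [-3, 7]], D = diag(0, 2), P⁻¹ = [[7, 2], [3, 1]].
B⁶ = P·diag(0, 64)·P⁻¹ = [[-384, -128], [1344, 448]].
The requested entry is 448.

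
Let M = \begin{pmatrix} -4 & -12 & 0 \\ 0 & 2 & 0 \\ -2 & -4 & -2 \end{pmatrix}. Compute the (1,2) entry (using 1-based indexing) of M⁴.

Characteristic polynomial: t^3 + 4t^2 - 4t - 16 = (t - 2)(t + 2)(t + 4), so the eigenvalues are -4, -2, 2.
t=2: eigenvector (-2, 1, 0).
t=-4: eigenvector (1, 0, 1).
t=-2: eigenvector (0, 0, 1).
P = [[-2, 1, 0], [1, 0, 0], [0, 1, 1]], D = diag(2, -4, -2), P⁻¹ = [[0, 1, 0], [1, 2, 0], [-1, -2, 1]].
M⁴ = P·diag(16, 256, 16)·P⁻¹ = [[256, 480, 0], [0, 16, 0], [240, 480, 16]].
The requested entry is 480.

480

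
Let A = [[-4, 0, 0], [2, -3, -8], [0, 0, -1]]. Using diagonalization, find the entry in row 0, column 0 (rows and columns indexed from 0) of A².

16

Characteristic polynomial: λ^3 + 8λ^2 + 19λ + 12 = (λ + 1)(λ + 3)(λ + 4), so the eigenvalues are -4, -3, -1.
λ=-4: eigenvector (1, -2, 0).
λ=-3: eigenvector (0, 1, 0).
λ=-1: eigenvector (0, -4, 1).
P = [[1, 0, 0], [-2, 1, -4], [0, 0, 1]], D = diag(-4, -3, -1), P⁻¹ = [[1, 0, 0], [2, 1, 4], [0, 0, 1]].
A² = P·diag(16, 9, 1)·P⁻¹ = [[16, 0, 0], [-14, 9, 32], [0, 0, 1]].
The requested entry is 16.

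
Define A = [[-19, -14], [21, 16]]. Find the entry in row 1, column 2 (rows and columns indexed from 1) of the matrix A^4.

1218

Characteristic polynomial: r^2 + 3r - 10 = (r - 2)(r + 5), so the eigenvalues are -5, 2.
r=2: eigenvector (-2, 3).
r=-5: eigenvector (1, -1).
P = [[-2, 1], [3, -1]], D = diag(2, -5), P⁻¹ = [[1, 1], [3, 2]].
A⁴ = P·diag(16, 625)·P⁻¹ = [[1843, 1218], [-1827, -1202]].
The requested entry is 1218.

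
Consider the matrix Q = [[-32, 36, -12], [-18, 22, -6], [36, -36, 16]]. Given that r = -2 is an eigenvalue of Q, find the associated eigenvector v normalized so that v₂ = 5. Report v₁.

10

Q + 2I = [[-30, 36, -12], [-18, 24, -6], [36, -36, 18]].
Solving (Q + 2I)v = 0 gives the eigenspace spanned by (10, 5, -10).
With v₂ = 5, v = (10, 5, -10), so v₁ = 10.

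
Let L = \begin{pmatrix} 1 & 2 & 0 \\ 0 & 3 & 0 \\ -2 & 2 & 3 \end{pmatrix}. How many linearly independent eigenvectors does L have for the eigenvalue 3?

2

L − 3I = [[-2, 2, 0], [0, 0, 0], [-2, 2, 0]].
This matrix has rank 1, so its null space has dimension 3 − 1 = 2.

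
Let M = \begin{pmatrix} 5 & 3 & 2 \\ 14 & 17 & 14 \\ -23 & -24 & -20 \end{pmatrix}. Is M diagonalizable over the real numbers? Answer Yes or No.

No

Characteristic polynomial: p(λ) = λ^3 - 2λ^2 - 15λ + 36 = (λ - 3)^2(λ + 4).
λ = 3 has algebraic multiplicity 2; rank(M − 3I) = 2, so geometric multiplicity = 1.
Geometric multiplicity < algebraic multiplicity, so M is not diagonalizable.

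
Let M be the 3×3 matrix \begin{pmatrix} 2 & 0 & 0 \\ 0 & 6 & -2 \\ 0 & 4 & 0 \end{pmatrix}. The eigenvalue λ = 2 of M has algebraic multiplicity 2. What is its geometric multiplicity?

2

M − 2I = [[0, 0, 0], [0, 4, -2], [0, 4, -2]].
This matrix has rank 1, so its null space has dimension 3 − 1 = 2.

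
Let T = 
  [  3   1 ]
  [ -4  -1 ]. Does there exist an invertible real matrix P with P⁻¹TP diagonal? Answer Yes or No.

No

Characteristic polynomial: p(λ) = λ^2 - 2λ + 1 = (λ - 1)^2.
λ = 1 has algebraic multiplicity 2; rank(T − 1I) = 1, so geometric multiplicity = 1.
Geometric multiplicity < algebraic multiplicity, so T is not diagonalizable.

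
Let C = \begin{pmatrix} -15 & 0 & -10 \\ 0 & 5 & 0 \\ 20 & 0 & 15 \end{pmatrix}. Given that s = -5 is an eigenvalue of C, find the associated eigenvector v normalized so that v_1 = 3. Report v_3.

C + 5I = [[-10, 0, -10], [0, 10, 0], [20, 0, 20]].
Solving (C + 5I)v = 0 gives the eigenspace spanned by (3, 0, -3).
With v_1 = 3, v = (3, 0, -3), so v_3 = -3.

-3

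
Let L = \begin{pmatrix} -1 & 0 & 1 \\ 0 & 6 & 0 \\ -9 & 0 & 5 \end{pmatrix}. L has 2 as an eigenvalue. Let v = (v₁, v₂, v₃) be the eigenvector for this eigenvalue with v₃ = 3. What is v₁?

1

L − 2I = [[-3, 0, 1], [0, 4, 0], [-9, 0, 3]].
Solving (L − 2I)v = 0 gives the eigenspace spanned by (1, 0, 3).
With v₃ = 3, v = (1, 0, 3), so v₁ = 1.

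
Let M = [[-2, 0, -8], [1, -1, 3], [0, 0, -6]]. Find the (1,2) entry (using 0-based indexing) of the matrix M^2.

-29

Characteristic polynomial: s^3 + 9s^2 + 20s + 12 = (s + 1)(s + 2)(s + 6), so the eigenvalues are -6, -2, -1.
s=-2: eigenvector (1, -1, 0).
s=-1: eigenvector (0, 1, 0).
s=-6: eigenvector (2, -1, 1).
P = [[1, 0, 2], [-1, 1, -1], [0, 0, 1]], D = diag(-2, -1, -6), P⁻¹ = [[1, 0, -2], [1, 1, -1], [0, 0, 1]].
M² = P·diag(4, 1, 36)·P⁻¹ = [[4, 0, 64], [-3, 1, -29], [0, 0, 36]].
The requested entry is -29.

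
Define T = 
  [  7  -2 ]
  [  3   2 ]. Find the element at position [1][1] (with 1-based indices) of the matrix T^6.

38683

Characteristic polynomial: s^2 - 9s + 20 = (s - 5)(s - 4), so the eigenvalues are 4, 5.
s=4: eigenvector (-2, -3).
s=5: eigenvector (-1, -1).
P = [[-2, -1], [-3, -1]], D = diag(4, 5), P⁻¹ = [[1, -1], [-3, 2]].
T⁶ = P·diag(4096, 15625)·P⁻¹ = [[38683, -23058], [34587, -18962]].
The requested entry is 38683.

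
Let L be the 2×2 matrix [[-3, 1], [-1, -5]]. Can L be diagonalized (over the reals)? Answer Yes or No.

Characteristic polynomial: p(λ) = λ^2 + 8λ + 16 = (λ + 4)^2.
λ = -4 has algebraic multiplicity 2; rank(L + 4I) = 1, so geometric multiplicity = 1.
Geometric multiplicity < algebraic multiplicity, so L is not diagonalizable.

No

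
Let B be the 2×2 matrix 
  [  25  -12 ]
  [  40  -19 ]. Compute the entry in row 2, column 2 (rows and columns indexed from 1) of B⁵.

Characteristic polynomial: λ^2 - 6λ + 5 = (λ - 5)(λ - 1), so the eigenvalues are 1, 5.
λ=5: eigenvector (-3, -5).
λ=1: eigenvector (1, 2).
P = [[-3, 1], [-5, 2]], D = diag(5, 1), P⁻¹ = [[-2, 1], [-5, 3]].
B⁵ = P·diag(3125, 1)·P⁻¹ = [[18745, -9372], [31240, -15619]].
The requested entry is -15619.

-15619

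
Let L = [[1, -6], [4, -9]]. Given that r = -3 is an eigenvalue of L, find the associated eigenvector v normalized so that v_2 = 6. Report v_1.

L + 3I = [[4, -6], [4, -6]].
Solving (L + 3I)v = 0 gives the eigenspace spanned by (9, 6).
With v_2 = 6, v = (9, 6), so v_1 = 9.

9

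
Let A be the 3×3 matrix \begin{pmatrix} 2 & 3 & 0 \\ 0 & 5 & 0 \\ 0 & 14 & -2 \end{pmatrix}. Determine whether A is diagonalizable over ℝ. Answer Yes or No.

Yes

Characteristic polynomial: p(μ) = μ^3 - 5μ^2 - 4μ + 20 = (μ - 5)(μ - 2)(μ + 2).
All 3 eigenvalues are distinct, so A is diagonalizable.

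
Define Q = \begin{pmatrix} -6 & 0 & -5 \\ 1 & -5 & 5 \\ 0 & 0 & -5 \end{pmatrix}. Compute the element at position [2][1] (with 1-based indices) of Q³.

Characteristic polynomial: r^3 + 16r^2 + 85r + 150 = (r + 5)^2(r + 6), so the eigenvalues are -6, -5, -5.
r=-6: eigenvector (1, -1, 0).
r=-5: eigenvector (0, 1, 0).
r=-5: eigenvector (-5, 3, 1).
P = [[1, 0, -5], [-1, 1, 3], [0, 0, 1]], D = diag(-6, -5, -5), P⁻¹ = [[1, 0, 5], [1, 1, 2], [0, 0, 1]].
Q³ = P·diag(-216, -125, -125)·P⁻¹ = [[-216, 0, -455], [91, -125, 455], [0, 0, -125]].
The requested entry is 91.

91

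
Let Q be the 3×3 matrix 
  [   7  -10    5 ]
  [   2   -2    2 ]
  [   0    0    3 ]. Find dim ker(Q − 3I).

Q − 3I = [[4, -10, 5], [2, -5, 2], [0, 0, 0]].
This matrix has rank 2, so its null space has dimension 3 − 2 = 1.

1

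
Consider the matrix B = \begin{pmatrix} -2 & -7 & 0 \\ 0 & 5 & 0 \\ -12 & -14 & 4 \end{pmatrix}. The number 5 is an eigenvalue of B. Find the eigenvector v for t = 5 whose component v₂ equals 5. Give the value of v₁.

B − 5I = [[-7, -7, 0], [0, 0, 0], [-12, -14, -1]].
Solving (B − 5I)v = 0 gives the eigenspace spanned by (-5, 5, -10).
With v₂ = 5, v = (-5, 5, -10), so v₁ = -5.

-5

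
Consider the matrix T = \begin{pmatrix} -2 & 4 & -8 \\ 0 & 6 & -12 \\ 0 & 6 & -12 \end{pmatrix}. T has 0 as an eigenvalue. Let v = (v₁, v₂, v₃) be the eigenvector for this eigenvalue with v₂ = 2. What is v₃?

1

T = [[-2, 4, -8], [0, 6, -12], [0, 6, -12]].
Solving (T)v = 0 gives the eigenspace spanned by (0, 2, 1).
With v₂ = 2, v = (0, 2, 1), so v₃ = 1.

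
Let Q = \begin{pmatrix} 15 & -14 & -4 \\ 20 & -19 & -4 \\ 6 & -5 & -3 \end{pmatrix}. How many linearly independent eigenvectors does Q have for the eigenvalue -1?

1

Q + 1I = [[16, -14, -4], [20, -18, -4], [6, -5, -2]].
This matrix has rank 2, so its null space has dimension 3 − 2 = 1.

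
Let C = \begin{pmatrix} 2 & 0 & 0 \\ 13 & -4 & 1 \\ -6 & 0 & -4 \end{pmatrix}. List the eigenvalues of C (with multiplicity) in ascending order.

Characteristic polynomial: p(r) = r^3 + 6r^2 - 32 = (r - 2)(r + 4)^2.
Roots (with multiplicity): -4, -4, 2.

-4, -4, 2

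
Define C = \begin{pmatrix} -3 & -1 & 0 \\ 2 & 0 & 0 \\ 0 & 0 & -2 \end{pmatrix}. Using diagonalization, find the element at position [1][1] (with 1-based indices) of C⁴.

Characteristic polynomial: r^3 + 5r^2 + 8r + 4 = (r + 1)(r + 2)^2, so the eigenvalues are -2, -2, -1.
r=-2: eigenvector (-1, 1, 0).
r=-1: eigenvector (-1, 2, 0).
r=-2: eigenvector (0, 0, 1).
P = [[-1, -1, 0], [1, 2, 0], [0, 0, 1]], D = diag(-2, -1, -2), P⁻¹ = [[-2, -1, 0], [1, 1, 0], [0, 0, 1]].
C⁴ = P·diag(16, 1, 16)·P⁻¹ = [[31, 15, 0], [-30, -14, 0], [0, 0, 16]].
The requested entry is 31.

31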